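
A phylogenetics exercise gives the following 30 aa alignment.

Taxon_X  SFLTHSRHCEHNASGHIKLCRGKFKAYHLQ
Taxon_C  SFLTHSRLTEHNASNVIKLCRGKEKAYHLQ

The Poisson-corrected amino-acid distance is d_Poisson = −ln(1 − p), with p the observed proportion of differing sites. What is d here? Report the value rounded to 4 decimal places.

Mismatches occur at site 8 (H→L), site 9 (C→T), site 15 (G→N), site 16 (H→V), site 24 (F→E).
p = 5/30 = 0.166667.
d = −ln(1 − 0.166667) = −ln(0.833333) = 0.1823.

0.1823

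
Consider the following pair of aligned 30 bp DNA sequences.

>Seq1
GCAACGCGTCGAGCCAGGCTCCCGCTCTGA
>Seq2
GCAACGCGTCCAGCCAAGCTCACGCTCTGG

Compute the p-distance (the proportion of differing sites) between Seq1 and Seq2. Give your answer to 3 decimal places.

0.133

Differing sites — 11:G/C; 17:G/A; 22:C/A; 30:A/G.
There are 4 differences over 30 sites, so p = 4/30 = 0.133.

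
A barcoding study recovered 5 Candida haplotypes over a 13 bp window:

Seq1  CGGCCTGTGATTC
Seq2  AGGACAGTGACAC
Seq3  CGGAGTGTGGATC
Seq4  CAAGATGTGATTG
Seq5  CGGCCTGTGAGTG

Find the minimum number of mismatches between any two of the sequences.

2

Pairwise Hamming distances:
  Seq1 vs Seq2: 5
  Seq1 vs Seq3: 4
  Seq1 vs Seq4: 5
  Seq1 vs Seq5: 2
  Seq2 vs Seq3: 6
  Seq2 vs Seq4: 9
  Seq2 vs Seq5: 6
  Seq3 vs Seq4: 7
  Seq3 vs Seq5: 5
  Seq4 vs Seq5: 5
The smallest is 2, between Seq1 and Seq5.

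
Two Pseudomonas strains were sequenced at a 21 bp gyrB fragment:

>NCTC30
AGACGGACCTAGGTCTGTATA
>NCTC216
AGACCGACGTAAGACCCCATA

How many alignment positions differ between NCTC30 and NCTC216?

Mismatches occur at site 5 (G↔C), site 9 (C↔G), site 12 (G↔A), site 14 (T↔A), site 16 (T↔C), site 17 (G↔C), site 18 (T↔C).
That gives 7 mismatches out of 21 aligned sites, so the Hamming distance is 7.

7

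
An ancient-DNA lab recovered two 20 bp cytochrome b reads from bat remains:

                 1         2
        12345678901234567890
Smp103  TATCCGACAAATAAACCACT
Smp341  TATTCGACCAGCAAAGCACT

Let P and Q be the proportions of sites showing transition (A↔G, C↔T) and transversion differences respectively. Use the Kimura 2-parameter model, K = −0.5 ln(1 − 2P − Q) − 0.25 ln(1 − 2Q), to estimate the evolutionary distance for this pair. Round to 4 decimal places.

Mismatches occur at site 4 (C→T, transition), site 9 (A→C, transversion), site 11 (A→G, transition), site 12 (T→C, transition), site 16 (C→G, transversion).
Of the 5 differences, 3 transitions and 2 transversions over 20 sites: P = 3/20 = 0.150000, Q = 2/20 = 0.100000.
d = −0.5·ln(0.600000) − 0.25·ln(0.800000) = −0.5·(-0.510826) − 0.25·(-0.223144) = 0.3112.

0.3112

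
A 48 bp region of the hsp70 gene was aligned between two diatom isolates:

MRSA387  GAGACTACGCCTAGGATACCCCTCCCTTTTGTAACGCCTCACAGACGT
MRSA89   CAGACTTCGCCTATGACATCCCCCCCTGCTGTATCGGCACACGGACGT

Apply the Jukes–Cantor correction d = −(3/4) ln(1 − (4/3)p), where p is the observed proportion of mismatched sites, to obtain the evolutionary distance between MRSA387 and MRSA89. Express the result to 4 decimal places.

0.3041

Mismatches occur at site 1 (G/C), site 7 (A/T), site 14 (G/T), site 17 (T/C), site 19 (C/T), site 23 (T/C), site 28 (T/G), site 29 (T/C), site 34 (A/T), site 37 (C/G), site 39 (T/A), site 43 (A/G).
p = 12/48 = 0.250000.
d = −0.75 · ln(1 − (4/3)·0.250000) = −0.75 · ln(0.666667) = −0.75 · (-0.405465) = 0.3041.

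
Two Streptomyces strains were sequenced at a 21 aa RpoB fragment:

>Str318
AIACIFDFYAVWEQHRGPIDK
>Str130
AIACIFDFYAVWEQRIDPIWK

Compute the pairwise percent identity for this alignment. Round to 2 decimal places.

Differing sites — 15:H/R; 16:R/I; 17:G/D; 20:D/W.
17 of the 21 sites match, so the percent identity is 17/21 × 100 = 80.95%.

80.95%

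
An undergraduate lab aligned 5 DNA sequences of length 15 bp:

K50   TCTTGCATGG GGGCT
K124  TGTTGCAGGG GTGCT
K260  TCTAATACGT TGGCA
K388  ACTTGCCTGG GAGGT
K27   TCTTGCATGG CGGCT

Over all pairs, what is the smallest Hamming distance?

Pairwise Hamming distances:
  K50 vs K124: 3
  K50 vs K260: 7
  K50 vs K388: 4
  K50 vs K27: 1
  K124 vs K260: 9
  K124 vs K388: 6
  K124 vs K27: 4
  K260 vs K388: 11
  K260 vs K27: 7
  K388 vs K27: 5
The smallest is 1, between K50 and K27.

1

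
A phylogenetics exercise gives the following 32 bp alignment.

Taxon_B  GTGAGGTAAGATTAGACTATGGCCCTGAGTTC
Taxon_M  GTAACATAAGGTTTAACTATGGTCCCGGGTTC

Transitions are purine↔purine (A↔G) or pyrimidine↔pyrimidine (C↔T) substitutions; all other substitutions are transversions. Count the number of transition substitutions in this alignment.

The sequences differ at positions 3 (G/A, transition), 5 (G/C, transversion), 6 (G/A, transition), 11 (A/G, transition), 14 (A/T, transversion), 15 (G/A, transition), 23 (C/T, transition), 26 (T/C, transition), 28 (A/G, transition).
Of the 9 differences, 7 transitions and 2 transversions, so the answer is 7.

7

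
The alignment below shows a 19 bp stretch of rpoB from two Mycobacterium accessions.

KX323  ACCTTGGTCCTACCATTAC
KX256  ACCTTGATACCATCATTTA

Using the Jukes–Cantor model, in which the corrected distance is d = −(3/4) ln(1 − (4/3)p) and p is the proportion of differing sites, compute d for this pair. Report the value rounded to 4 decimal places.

The sequences differ at positions 7 (G/A), 9 (C/A), 11 (T/C), 13 (C/T), 18 (A/T), 19 (C/A).
p = 6/19 = 0.315789.
d = −0.75 · ln(1 − (4/3)·0.315789) = −0.75 · ln(0.578948) = −0.75 · (-0.546543) = 0.4099.

0.4099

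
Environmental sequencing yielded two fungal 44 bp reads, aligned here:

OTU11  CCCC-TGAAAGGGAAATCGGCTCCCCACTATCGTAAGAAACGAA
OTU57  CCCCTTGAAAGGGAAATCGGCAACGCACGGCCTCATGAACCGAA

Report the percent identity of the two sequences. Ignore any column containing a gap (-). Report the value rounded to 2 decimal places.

Excluding the 1 gap column leaves 43 comparable sites.
Differing sites — 22:T/A; 23:C/A; 25:C/G; 29:T/G; 30:A/G; 31:T/C; 33:G/T; 34:T/C; 36:A/T; 40:A/C.
33 of the 43 comparable sites match, so the percent identity is 33/43 × 100 = 76.74%.

76.74%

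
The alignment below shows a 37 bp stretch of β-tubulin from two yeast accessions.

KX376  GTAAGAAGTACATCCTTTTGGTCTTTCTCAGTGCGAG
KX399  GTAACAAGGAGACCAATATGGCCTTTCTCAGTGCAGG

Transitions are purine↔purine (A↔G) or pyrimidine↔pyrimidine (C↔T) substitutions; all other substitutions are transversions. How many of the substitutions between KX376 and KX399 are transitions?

Mismatches occur at site 5 (G→C, transversion), site 9 (T→G, transversion), site 11 (C→G, transversion), site 13 (T→C, transition), site 15 (C→A, transversion), site 16 (T→A, transversion), site 18 (T→A, transversion), site 22 (T→C, transition), site 35 (G→A, transition), site 36 (A→G, transition).
Of the 10 differences, 4 transitions and 6 transversions, so the answer is 4.

4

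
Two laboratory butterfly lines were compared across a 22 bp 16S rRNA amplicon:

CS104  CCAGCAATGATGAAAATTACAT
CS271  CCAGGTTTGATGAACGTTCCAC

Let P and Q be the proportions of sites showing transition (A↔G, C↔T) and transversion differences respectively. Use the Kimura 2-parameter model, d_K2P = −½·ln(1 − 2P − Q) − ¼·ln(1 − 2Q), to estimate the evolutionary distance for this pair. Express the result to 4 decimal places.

0.4146

Differing sites — 5:C/G (Tv); 6:A/T (Tv); 7:A/T (Tv); 15:A/C (Tv); 16:A/G (Ti); 19:A/C (Tv); 22:T/C (Ti).
Of the 7 differences, 2 transitions and 5 transversions over 22 sites: P = 2/22 = 0.090909, Q = 5/22 = 0.227273.
d = −0.5·ln(0.590909) − 0.25·ln(0.545454) = −0.5·(-0.526093) − 0.25·(-0.606137) = 0.4146.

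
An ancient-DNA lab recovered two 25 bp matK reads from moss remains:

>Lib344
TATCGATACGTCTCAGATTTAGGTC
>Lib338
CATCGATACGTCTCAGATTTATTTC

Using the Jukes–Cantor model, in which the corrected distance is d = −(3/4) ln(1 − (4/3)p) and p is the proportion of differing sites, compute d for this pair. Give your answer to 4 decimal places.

Mismatches occur at site 1 (T/C), site 22 (G/T), site 23 (G/T).
p = 3/25 = 0.120000.
d = −0.75 · ln(1 − (4/3)·0.120000) = −0.75 · ln(0.840000) = −0.75 · (-0.174353) = 0.1308.

0.1308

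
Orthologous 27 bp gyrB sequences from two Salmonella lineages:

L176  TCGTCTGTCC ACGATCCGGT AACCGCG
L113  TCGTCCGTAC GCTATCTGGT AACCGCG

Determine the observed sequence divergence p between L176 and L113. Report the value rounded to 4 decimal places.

0.1852

The sequences differ at positions 6 (T/C), 9 (C/A), 11 (A/G), 13 (G/T), 17 (C/T).
There are 5 differences over 27 sites, so p = 5/27 = 0.1852.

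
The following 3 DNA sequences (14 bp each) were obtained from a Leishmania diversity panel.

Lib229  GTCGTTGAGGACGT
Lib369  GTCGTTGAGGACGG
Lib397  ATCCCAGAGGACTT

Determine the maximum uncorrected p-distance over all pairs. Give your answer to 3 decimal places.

Pairwise Hamming distances:
  Lib229 vs Lib369: 1
  Lib229 vs Lib397: 5
  Lib369 vs Lib397: 6
The largest is 6 mismatches, between Lib369 and Lib397; p = 6/14 = 0.429.

0.429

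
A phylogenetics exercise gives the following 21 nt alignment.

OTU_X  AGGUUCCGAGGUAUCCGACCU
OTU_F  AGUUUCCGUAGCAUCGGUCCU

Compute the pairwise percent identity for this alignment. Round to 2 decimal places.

71.43%

Differing sites — 3:G/U; 9:A/U; 10:G/A; 12:U/C; 16:C/G; 18:A/U.
15 of the 21 sites match, so the percent identity is 15/21 × 100 = 71.43%.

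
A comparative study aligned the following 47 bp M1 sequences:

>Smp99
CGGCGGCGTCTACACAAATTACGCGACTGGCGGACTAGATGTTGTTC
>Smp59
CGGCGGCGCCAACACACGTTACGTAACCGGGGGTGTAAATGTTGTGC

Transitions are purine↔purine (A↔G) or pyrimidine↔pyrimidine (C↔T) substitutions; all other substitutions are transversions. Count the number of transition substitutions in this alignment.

Mismatches occur at site 9 (T/C, transition), site 11 (T/A, transversion), site 17 (A/C, transversion), site 18 (A/G, transition), site 24 (C/T, transition), site 25 (G/A, transition), site 28 (T/C, transition), site 31 (C/G, transversion), site 34 (A/T, transversion), site 35 (C/G, transversion), site 38 (G/A, transition), site 46 (T/G, transversion).
Of the 12 differences, 6 transitions and 6 transversions, so the answer is 6.

6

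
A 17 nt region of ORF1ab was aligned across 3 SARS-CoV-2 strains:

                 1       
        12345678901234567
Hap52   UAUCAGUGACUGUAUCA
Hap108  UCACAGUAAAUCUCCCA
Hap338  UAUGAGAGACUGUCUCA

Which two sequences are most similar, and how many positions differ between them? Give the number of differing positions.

3

Pairwise Hamming distances:
  Hap52 vs Hap108: 7
  Hap52 vs Hap338: 3
  Hap108 vs Hap338: 8
The smallest is 3, between Hap52 and Hap338.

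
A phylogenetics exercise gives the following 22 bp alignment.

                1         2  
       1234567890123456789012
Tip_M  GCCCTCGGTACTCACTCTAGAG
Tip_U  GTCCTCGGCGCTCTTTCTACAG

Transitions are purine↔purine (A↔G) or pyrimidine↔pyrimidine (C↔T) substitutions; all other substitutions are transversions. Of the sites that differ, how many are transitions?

The sequences differ at positions 2 (C/T, transition), 9 (T/C, transition), 10 (A/G, transition), 14 (A/T, transversion), 15 (C/T, transition), 20 (G/C, transversion).
Of the 6 differences, 4 transitions and 2 transversions, so the answer is 4.

4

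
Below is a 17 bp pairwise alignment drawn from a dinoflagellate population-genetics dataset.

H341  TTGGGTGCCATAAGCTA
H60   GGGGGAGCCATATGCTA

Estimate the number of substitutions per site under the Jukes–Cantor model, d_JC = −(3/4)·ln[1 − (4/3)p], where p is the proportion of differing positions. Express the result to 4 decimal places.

0.2824

The sequences differ at positions 1 (T/G), 2 (T/G), 6 (T/A), 13 (A/T).
p = 4/17 = 0.235294.
d = −0.75 · ln(1 − (4/3)·0.235294) = −0.75 · ln(0.686275) = −0.75 · (-0.376477) = 0.2824.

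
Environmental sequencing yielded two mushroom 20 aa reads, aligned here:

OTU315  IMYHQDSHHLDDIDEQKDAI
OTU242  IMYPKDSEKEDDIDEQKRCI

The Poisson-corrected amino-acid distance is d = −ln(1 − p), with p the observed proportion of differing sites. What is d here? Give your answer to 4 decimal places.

0.4308

The sequences differ at positions 4 (H/P), 5 (Q/K), 8 (H/E), 9 (H/K), 10 (L/E), 18 (D/R), 19 (A/C).
p = 7/20 = 0.350000.
d = −ln(1 − 0.350000) = −ln(0.650000) = 0.4308.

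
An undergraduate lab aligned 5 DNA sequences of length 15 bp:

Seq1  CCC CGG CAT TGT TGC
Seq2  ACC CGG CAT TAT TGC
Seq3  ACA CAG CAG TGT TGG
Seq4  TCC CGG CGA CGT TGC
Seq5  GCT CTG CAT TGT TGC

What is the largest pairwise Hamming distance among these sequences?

Pairwise Hamming distances:
  Seq1 vs Seq2: 2
  Seq1 vs Seq3: 5
  Seq1 vs Seq4: 4
  Seq1 vs Seq5: 3
  Seq2 vs Seq3: 5
  Seq2 vs Seq4: 5
  Seq2 vs Seq5: 4
  Seq3 vs Seq4: 7
  Seq3 vs Seq5: 5
  Seq4 vs Seq5: 6
The largest is 7, between Seq3 and Seq4.

7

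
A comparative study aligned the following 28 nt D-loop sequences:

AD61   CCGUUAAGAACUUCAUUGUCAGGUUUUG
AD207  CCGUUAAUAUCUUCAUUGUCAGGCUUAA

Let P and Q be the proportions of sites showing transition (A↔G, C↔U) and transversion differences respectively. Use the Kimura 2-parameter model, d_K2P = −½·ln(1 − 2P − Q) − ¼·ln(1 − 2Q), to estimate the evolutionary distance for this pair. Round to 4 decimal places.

0.2041

Mismatches occur at site 8 (G↔U, transversion), site 10 (A↔U, transversion), site 24 (U↔C, transition), site 27 (U↔A, transversion), site 28 (G↔A, transition).
Of the 5 differences, 2 transitions and 3 transversions over 28 sites: P = 2/28 = 0.071429, Q = 3/28 = 0.107143.
d = −0.5·ln(0.749999) − 0.25·ln(0.785714) = −0.5·(-0.287683) − 0.25·(-0.241162) = 0.2041.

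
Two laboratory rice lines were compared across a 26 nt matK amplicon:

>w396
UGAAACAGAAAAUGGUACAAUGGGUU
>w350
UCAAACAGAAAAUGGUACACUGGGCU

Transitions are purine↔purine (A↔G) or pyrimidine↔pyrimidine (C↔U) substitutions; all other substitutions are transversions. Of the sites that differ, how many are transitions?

1

The sequences differ at positions 2 (G/C, transversion), 20 (A/C, transversion), 25 (U/C, transition).
Of the 3 differences, 1 transition and 2 transversions, so the answer is 1.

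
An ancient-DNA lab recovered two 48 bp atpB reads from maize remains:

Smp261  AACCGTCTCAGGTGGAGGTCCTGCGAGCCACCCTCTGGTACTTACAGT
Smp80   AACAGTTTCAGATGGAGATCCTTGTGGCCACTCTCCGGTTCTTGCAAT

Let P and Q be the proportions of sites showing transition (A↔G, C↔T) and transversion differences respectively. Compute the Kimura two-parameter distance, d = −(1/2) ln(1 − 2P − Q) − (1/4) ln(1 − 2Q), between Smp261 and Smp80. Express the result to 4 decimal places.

0.3461

Mismatches occur at site 4 (C→A, transversion), site 7 (C→T, transition), site 12 (G→A, transition), site 18 (G→A, transition), site 23 (G→T, transversion), site 24 (C→G, transversion), site 25 (G→T, transversion), site 26 (A→G, transition), site 32 (C→T, transition), site 36 (T→C, transition), site 40 (A→T, transversion), site 44 (A→G, transition), site 47 (G→A, transition).
Of the 13 differences, 8 transitions and 5 transversions over 48 sites: P = 8/48 = 0.166667, Q = 5/48 = 0.104167.
d = −0.5·ln(0.562499) − 0.25·ln(0.791666) = −0.5·(-0.575366) − 0.25·(-0.233616) = 0.3461.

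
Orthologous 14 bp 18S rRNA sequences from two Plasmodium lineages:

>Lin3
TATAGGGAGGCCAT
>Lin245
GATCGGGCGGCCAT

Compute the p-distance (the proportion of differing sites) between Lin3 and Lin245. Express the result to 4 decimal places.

0.2143

Mismatches occur at site 1 (T→G), site 4 (A→C), site 8 (A→C).
There are 3 differences over 14 sites, so p = 3/14 = 0.2143.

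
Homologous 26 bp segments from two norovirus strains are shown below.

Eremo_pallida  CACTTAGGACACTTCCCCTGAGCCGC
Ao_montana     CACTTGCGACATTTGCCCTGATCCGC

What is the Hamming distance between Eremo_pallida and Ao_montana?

5

The sequences differ at positions 6 (A/G), 7 (G/C), 12 (C/T), 15 (C/G), 22 (G/T).
That gives 5 mismatches out of 26 aligned sites, so the Hamming distance is 5.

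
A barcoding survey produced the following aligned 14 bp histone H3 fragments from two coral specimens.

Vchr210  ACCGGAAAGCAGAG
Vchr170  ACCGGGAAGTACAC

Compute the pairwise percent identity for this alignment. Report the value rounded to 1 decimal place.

Mismatches occur at site 6 (A/G), site 10 (C/T), site 12 (G/C), site 14 (G/C).
10 of the 14 sites match, so the percent identity is 10/14 × 100 = 71.4%.

71.4%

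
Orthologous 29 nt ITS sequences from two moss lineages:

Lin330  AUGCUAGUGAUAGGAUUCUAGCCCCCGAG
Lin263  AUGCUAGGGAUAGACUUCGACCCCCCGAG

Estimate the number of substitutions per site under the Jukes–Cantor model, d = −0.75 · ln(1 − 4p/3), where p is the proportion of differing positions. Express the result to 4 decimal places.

0.1959

Differing sites — 8:U/G; 14:G/A; 15:A/C; 19:U/G; 21:G/C.
p = 5/29 = 0.172414.
d = −0.75 · ln(1 − (4/3)·0.172414) = −0.75 · ln(0.770115) = −0.75 · (-0.261215) = 0.1959.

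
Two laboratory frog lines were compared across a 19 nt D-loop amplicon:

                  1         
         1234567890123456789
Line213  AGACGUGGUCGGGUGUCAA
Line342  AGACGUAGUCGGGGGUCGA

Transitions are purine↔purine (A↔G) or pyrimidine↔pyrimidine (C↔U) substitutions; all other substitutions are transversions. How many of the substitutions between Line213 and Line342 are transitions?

2

Mismatches occur at site 7 (G/A, transition), site 14 (U/G, transversion), site 18 (A/G, transition).
Of the 3 differences, 2 transitions and 1 transversion, so the answer is 2.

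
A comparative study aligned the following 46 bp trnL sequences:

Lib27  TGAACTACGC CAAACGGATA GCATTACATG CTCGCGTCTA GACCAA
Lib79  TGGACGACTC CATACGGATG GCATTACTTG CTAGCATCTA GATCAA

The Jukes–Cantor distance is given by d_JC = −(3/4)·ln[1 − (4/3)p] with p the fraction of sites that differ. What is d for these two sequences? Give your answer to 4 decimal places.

Mismatches occur at site 3 (A↔G), site 6 (T↔G), site 9 (G↔T), site 13 (A↔T), site 20 (A↔G), site 28 (A↔T), site 33 (C↔A), site 36 (G↔A), site 43 (C↔T).
p = 9/46 = 0.195652.
d = −0.75 · ln(1 − (4/3)·0.195652) = −0.75 · ln(0.739131) = −0.75 · (-0.302280) = 0.2267.

0.2267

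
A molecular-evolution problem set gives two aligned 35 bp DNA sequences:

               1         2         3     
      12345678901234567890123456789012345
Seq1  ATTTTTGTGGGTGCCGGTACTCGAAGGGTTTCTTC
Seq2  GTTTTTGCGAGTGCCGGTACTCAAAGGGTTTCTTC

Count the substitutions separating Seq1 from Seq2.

4

The sequences differ at positions 1 (A/G), 8 (T/C), 10 (G/A), 23 (G/A).
That gives 4 mismatches out of 35 aligned sites, so the Hamming distance is 4.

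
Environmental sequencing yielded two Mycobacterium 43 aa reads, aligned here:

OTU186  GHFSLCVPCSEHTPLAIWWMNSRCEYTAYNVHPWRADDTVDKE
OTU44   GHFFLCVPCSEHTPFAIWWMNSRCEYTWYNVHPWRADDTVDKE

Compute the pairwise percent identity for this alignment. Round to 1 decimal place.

93.0%

Differing sites — 4:S/F; 15:L/F; 28:A/W.
40 of the 43 sites match, so the percent identity is 40/43 × 100 = 93.0%.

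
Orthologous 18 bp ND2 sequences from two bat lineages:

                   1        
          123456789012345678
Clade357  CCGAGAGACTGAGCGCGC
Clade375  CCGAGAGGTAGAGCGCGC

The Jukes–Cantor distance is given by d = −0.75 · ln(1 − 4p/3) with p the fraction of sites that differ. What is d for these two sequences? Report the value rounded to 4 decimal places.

The sequences differ at positions 8 (A/G), 9 (C/T), 10 (T/A).
p = 3/18 = 0.166667.
d = −0.75 · ln(1 − (4/3)·0.166667) = −0.75 · ln(0.777777) = −0.75 · (-0.251315) = 0.1885.

0.1885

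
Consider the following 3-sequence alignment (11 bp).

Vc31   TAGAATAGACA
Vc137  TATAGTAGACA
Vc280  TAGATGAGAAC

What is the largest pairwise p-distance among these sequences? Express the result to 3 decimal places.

0.455

Pairwise Hamming distances:
  Vc31 vs Vc137: 2
  Vc31 vs Vc280: 4
  Vc137 vs Vc280: 5
The largest is 5 mismatches, between Vc137 and Vc280; p = 5/11 = 0.455.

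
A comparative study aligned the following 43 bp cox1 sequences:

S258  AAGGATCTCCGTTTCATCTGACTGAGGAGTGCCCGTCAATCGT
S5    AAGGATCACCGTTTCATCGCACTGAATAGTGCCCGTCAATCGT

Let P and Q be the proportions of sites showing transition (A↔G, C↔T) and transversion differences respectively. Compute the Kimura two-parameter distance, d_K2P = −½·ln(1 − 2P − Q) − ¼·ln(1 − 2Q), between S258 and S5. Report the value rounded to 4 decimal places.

Mismatches occur at site 8 (T↔A, transversion), site 19 (T↔G, transversion), site 20 (G↔C, transversion), site 26 (G↔A, transition), site 27 (G↔T, transversion).
Of the 5 differences, 1 transition and 4 transversions over 43 sites: P = 1/43 = 0.023256, Q = 4/43 = 0.093023.
d = −0.5·ln(0.860465) − 0.25·ln(0.813954) = −0.5·(-0.150282) − 0.25·(-0.205851) = 0.1266.

0.1266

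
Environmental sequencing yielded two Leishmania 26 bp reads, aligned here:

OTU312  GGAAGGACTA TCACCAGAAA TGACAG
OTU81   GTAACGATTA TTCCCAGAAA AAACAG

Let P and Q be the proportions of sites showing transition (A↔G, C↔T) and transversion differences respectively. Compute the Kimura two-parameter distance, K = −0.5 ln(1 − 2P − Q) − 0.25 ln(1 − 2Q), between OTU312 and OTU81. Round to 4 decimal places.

0.3347

The sequences differ at positions 2 (G/T, transversion), 5 (G/C, transversion), 8 (C/T, transition), 12 (C/T, transition), 13 (A/C, transversion), 21 (T/A, transversion), 22 (G/A, transition).
Of the 7 differences, 3 transitions and 4 transversions over 26 sites: P = 3/26 = 0.115385, Q = 4/26 = 0.153846.
d = −0.5·ln(0.615384) − 0.25·ln(0.692308) = −0.5·(-0.485509) − 0.25·(-0.367724) = 0.3347.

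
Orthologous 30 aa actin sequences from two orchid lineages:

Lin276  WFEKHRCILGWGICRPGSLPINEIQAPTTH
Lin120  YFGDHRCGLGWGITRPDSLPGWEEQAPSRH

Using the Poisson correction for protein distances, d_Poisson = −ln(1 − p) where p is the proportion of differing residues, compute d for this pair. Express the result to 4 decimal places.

The sequences differ at positions 1 (W/Y), 3 (E/G), 4 (K/D), 8 (I/G), 14 (C/T), 17 (G/D), 21 (I/G), 22 (N/W), 24 (I/E), 28 (T/S), 29 (T/R).
p = 11/30 = 0.366667.
d = −ln(1 − 0.366667) = −ln(0.633333) = 0.4568.

0.4568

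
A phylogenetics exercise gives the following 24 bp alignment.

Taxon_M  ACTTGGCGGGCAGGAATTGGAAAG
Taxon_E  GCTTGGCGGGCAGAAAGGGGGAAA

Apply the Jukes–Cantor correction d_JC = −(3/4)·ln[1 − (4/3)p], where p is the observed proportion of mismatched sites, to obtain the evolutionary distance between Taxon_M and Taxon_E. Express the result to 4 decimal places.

The sequences differ at positions 1 (A/G), 14 (G/A), 17 (T/G), 18 (T/G), 21 (A/G), 24 (G/A).
p = 6/24 = 0.250000.
d = −0.75 · ln(1 − (4/3)·0.250000) = −0.75 · ln(0.666667) = −0.75 · (-0.405465) = 0.3041.

0.3041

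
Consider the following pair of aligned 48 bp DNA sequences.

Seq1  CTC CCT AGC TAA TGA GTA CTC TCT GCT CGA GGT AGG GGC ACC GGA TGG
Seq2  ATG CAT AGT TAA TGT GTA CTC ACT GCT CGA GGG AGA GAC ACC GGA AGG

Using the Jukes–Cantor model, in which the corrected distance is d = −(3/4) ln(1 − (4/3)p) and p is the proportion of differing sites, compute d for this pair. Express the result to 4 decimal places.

Mismatches occur at site 1 (C↔A), site 3 (C↔G), site 5 (C↔A), site 9 (C↔T), site 15 (A↔T), site 22 (T↔A), site 33 (T↔G), site 36 (G↔A), site 38 (G↔A), site 46 (T↔A).
p = 10/48 = 0.208333.
d = −0.75 · ln(1 − (4/3)·0.208333) = −0.75 · ln(0.722223) = −0.75 · (-0.325421) = 0.2441.

0.2441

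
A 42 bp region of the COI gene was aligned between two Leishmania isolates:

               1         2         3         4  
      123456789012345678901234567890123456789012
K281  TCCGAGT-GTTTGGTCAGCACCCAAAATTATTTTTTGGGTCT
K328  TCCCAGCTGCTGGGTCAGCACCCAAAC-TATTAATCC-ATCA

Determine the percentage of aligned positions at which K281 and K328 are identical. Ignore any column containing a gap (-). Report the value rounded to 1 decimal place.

71.8%

Excluding the 3 gap columns leaves 39 comparable sites.
Differing sites — 4:G/C; 7:T/C; 10:T/C; 12:T/G; 27:A/C; 33:T/A; 34:T/A; 36:T/C; 37:G/C; 39:G/A; 42:T/A.
28 of the 39 comparable sites match, so the percent identity is 28/39 × 100 = 71.8%.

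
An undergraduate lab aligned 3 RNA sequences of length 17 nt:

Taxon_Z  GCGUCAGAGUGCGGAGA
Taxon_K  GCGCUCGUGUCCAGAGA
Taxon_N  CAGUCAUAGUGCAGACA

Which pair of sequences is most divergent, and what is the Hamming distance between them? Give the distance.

Pairwise Hamming distances:
  Taxon_Z vs Taxon_K: 6
  Taxon_Z vs Taxon_N: 5
  Taxon_K vs Taxon_N: 9
The largest is 9, between Taxon_K and Taxon_N.

9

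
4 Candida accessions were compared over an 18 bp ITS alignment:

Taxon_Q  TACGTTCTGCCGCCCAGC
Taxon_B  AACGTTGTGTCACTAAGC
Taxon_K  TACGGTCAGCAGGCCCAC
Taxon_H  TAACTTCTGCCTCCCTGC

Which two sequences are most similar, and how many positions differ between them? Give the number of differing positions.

4

Pairwise Hamming distances:
  Taxon_Q vs Taxon_B: 6
  Taxon_Q vs Taxon_K: 6
  Taxon_Q vs Taxon_H: 4
  Taxon_B vs Taxon_K: 12
  Taxon_B vs Taxon_H: 9
  Taxon_K vs Taxon_H: 9
The smallest is 4, between Taxon_Q and Taxon_H.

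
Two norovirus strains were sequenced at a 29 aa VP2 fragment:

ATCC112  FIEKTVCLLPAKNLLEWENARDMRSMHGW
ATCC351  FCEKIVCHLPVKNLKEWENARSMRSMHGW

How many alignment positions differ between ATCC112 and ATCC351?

Differing sites — 2:I/C; 5:T/I; 8:L/H; 11:A/V; 15:L/K; 22:D/S.
That gives 6 mismatches out of 29 aligned sites, so the Hamming distance is 6.

6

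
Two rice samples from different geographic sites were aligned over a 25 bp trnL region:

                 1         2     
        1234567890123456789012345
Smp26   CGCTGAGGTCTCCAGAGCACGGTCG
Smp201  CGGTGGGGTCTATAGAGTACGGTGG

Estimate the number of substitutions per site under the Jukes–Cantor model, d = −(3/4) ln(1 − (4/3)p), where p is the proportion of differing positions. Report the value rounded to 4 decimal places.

0.2892

Mismatches occur at site 3 (C→G), site 6 (A→G), site 12 (C→A), site 13 (C→T), site 18 (C→T), site 24 (C→G).
p = 6/25 = 0.240000.
d = −0.75 · ln(1 − (4/3)·0.240000) = −0.75 · ln(0.680000) = −0.75 · (-0.385662) = 0.2892.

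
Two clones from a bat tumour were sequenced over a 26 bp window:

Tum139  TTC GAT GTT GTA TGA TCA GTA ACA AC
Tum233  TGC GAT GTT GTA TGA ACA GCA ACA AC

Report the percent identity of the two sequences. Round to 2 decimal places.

88.46%

The sequences differ at positions 2 (T/G), 16 (T/A), 20 (T/C).
23 of the 26 sites match, so the percent identity is 23/26 × 100 = 88.46%.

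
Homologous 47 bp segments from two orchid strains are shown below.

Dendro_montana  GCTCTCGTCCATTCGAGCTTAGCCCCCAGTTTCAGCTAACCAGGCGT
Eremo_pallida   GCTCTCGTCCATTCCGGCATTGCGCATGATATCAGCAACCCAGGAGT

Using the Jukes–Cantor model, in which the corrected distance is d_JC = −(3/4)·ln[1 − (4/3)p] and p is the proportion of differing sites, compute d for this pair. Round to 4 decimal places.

0.3451

Differing sites — 15:G/C; 16:A/G; 19:T/A; 21:A/T; 24:C/G; 26:C/A; 27:C/T; 28:A/G; 29:G/A; 31:T/A; 37:T/A; 39:A/C; 45:C/A.
p = 13/47 = 0.276596.
d = −0.75 · ln(1 − (4/3)·0.276596) = −0.75 · ln(0.631205) = −0.75 · (-0.460125) = 0.3451.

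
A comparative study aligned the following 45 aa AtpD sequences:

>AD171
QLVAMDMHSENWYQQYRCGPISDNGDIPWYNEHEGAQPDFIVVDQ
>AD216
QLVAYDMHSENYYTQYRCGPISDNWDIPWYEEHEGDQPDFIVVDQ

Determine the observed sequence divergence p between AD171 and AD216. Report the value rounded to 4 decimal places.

0.1333

Mismatches occur at site 5 (M/Y), site 12 (W/Y), site 14 (Q/T), site 25 (G/W), site 31 (N/E), site 36 (A/D).
There are 6 differences over 45 sites, so p = 6/45 = 0.1333.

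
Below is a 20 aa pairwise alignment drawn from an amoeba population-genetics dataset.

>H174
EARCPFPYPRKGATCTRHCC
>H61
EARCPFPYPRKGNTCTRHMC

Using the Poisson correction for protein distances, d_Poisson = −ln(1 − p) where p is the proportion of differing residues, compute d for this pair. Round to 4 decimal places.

Differing sites — 13:A/N; 19:C/M.
p = 2/20 = 0.100000.
d = −ln(1 − 0.100000) = −ln(0.900000) = 0.1054.

0.1054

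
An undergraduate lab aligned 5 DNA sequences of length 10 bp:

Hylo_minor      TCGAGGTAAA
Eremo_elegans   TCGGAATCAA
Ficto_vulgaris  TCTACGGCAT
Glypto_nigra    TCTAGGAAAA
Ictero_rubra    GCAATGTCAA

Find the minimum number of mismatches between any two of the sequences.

2

Pairwise Hamming distances:
  Hylo_minor vs Eremo_elegans: 4
  Hylo_minor vs Ficto_vulgaris: 5
  Hylo_minor vs Glypto_nigra: 2
  Hylo_minor vs Ictero_rubra: 4
  Eremo_elegans vs Ficto_vulgaris: 6
  Eremo_elegans vs Glypto_nigra: 6
  Eremo_elegans vs Ictero_rubra: 5
  Ficto_vulgaris vs Glypto_nigra: 4
  Ficto_vulgaris vs Ictero_rubra: 5
  Glypto_nigra vs Ictero_rubra: 5
The smallest is 2, between Hylo_minor and Glypto_nigra.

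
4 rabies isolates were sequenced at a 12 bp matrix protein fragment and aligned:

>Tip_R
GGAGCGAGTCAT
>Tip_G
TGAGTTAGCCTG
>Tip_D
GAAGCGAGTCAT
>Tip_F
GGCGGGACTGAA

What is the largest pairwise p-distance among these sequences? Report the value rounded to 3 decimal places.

0.750

Pairwise Hamming distances:
  Tip_R vs Tip_G: 6
  Tip_R vs Tip_D: 1
  Tip_R vs Tip_F: 5
  Tip_G vs Tip_D: 7
  Tip_G vs Tip_F: 9
  Tip_D vs Tip_F: 6
The largest is 9 mismatches, between Tip_G and Tip_F; p = 9/12 = 0.750.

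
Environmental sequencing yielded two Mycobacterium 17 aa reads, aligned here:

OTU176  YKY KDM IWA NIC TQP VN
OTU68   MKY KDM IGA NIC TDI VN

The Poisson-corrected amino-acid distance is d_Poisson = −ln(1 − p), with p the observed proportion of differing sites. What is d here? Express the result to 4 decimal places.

Differing sites — 1:Y/M; 8:W/G; 14:Q/D; 15:P/I.
p = 4/17 = 0.235294.
d = −ln(1 − 0.235294) = −ln(0.764706) = 0.2683.

0.2683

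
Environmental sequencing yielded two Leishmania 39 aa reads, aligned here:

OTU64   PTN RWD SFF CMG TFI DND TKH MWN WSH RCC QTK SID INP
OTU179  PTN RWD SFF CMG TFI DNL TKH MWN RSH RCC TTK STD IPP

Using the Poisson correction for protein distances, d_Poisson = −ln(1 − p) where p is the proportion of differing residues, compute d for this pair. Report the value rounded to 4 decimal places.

The sequences differ at positions 18 (D/L), 25 (W/R), 31 (Q/T), 35 (I/T), 38 (N/P).
p = 5/39 = 0.128205.
d = −ln(1 − 0.128205) = −ln(0.871795) = 0.1372.

0.1372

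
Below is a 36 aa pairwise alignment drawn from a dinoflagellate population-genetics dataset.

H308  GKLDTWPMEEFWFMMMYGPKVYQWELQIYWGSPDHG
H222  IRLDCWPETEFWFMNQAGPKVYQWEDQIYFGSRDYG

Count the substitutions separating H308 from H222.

The sequences differ at positions 1 (G/I), 2 (K/R), 5 (T/C), 8 (M/E), 9 (E/T), 15 (M/N), 16 (M/Q), 17 (Y/A), 26 (L/D), 30 (W/F), 33 (P/R), 35 (H/Y).
That gives 12 mismatches out of 36 aligned sites, so the Hamming distance is 12.

12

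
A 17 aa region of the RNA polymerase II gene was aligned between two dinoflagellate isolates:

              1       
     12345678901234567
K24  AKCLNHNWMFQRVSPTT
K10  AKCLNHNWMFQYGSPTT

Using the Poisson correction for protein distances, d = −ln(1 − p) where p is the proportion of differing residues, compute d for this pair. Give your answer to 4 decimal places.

The sequences differ at positions 12 (R/Y), 13 (V/G).
p = 2/17 = 0.117647.
d = −ln(1 − 0.117647) = −ln(0.882353) = 0.1252.

0.1252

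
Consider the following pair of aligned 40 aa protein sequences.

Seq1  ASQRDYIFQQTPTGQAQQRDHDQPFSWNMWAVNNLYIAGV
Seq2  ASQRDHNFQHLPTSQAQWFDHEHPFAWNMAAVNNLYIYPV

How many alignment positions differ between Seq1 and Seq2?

The sequences differ at positions 6 (Y/H), 7 (I/N), 10 (Q/H), 11 (T/L), 14 (G/S), 18 (Q/W), 19 (R/F), 22 (D/E), 23 (Q/H), 26 (S/A), 30 (W/A), 38 (A/Y), 39 (G/P).
That gives 13 mismatches out of 40 aligned sites, so the Hamming distance is 13.

13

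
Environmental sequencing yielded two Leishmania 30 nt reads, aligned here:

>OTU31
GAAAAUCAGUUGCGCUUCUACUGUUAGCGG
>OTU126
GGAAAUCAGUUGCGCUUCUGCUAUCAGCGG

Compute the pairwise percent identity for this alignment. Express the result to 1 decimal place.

86.7%

Mismatches occur at site 2 (A↔G), site 20 (A↔G), site 23 (G↔A), site 25 (U↔C).
26 of the 30 sites match, so the percent identity is 26/30 × 100 = 86.7%.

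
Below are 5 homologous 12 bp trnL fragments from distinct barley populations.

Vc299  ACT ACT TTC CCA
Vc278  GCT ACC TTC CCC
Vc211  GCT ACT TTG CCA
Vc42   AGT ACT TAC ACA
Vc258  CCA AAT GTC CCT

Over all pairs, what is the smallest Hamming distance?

2

Pairwise Hamming distances:
  Vc299 vs Vc278: 3
  Vc299 vs Vc211: 2
  Vc299 vs Vc42: 3
  Vc299 vs Vc258: 5
  Vc278 vs Vc211: 3
  Vc278 vs Vc42: 6
  Vc278 vs Vc258: 6
  Vc211 vs Vc42: 5
  Vc211 vs Vc258: 6
  Vc42 vs Vc258: 8
The smallest is 2, between Vc299 and Vc211.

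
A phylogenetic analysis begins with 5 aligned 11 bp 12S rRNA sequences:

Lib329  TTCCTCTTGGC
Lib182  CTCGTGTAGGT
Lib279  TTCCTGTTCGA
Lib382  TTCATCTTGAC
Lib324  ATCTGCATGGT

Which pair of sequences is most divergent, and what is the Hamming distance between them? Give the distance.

Pairwise Hamming distances:
  Lib329 vs Lib182: 5
  Lib329 vs Lib279: 3
  Lib329 vs Lib382: 2
  Lib329 vs Lib324: 5
  Lib182 vs Lib279: 5
  Lib182 vs Lib382: 6
  Lib182 vs Lib324: 6
  Lib279 vs Lib382: 5
  Lib279 vs Lib324: 7
  Lib382 vs Lib324: 6
The largest is 7, between Lib279 and Lib324.

7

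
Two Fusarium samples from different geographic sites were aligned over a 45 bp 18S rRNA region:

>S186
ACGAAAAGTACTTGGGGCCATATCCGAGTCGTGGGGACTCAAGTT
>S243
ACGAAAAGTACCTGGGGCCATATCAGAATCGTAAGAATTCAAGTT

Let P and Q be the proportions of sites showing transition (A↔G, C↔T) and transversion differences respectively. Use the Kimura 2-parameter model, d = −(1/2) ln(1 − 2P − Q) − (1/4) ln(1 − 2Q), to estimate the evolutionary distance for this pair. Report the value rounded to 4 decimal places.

0.1818

Differing sites — 12:T/C (Ti); 25:C/A (Tv); 28:G/A (Ti); 33:G/A (Ti); 34:G/A (Ti); 36:G/A (Ti); 38:C/T (Ti).
Of the 7 differences, 6 transitions and 1 transversion over 45 sites: P = 6/45 = 0.133333, Q = 1/45 = 0.022222.
d = −0.5·ln(0.711112) − 0.25·ln(0.955556) = −0.5·(-0.340925) − 0.25·(-0.045462) = 0.1818.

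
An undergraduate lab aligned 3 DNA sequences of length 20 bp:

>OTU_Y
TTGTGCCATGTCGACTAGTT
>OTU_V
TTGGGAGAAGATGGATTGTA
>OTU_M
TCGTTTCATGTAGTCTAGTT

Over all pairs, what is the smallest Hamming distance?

5

Pairwise Hamming distances:
  OTU_Y vs OTU_V: 10
  OTU_Y vs OTU_M: 5
  OTU_V vs OTU_M: 12
The smallest is 5, between OTU_Y and OTU_M.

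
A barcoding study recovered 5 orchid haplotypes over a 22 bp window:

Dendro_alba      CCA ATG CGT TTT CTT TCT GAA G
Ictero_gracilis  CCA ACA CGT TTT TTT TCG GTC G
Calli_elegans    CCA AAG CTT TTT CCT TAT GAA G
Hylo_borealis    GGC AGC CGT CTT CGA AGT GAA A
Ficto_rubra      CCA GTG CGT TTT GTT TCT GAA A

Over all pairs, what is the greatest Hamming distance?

15

Pairwise Hamming distances:
  Dendro_alba vs Ictero_gracilis: 6
  Dendro_alba vs Calli_elegans: 4
  Dendro_alba vs Hylo_borealis: 11
  Dendro_alba vs Ficto_rubra: 3
  Ictero_gracilis vs Calli_elegans: 9
  Ictero_gracilis vs Hylo_borealis: 15
  Ictero_gracilis vs Ficto_rubra: 8
  Calli_elegans vs Hylo_borealis: 12
  Calli_elegans vs Ficto_rubra: 7
  Hylo_borealis vs Ficto_rubra: 12
The largest is 15, between Ictero_gracilis and Hylo_borealis.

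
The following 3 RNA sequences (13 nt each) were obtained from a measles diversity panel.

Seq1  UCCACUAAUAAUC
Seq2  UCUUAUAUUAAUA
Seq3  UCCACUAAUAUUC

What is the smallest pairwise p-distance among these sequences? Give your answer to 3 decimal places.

0.077

Pairwise Hamming distances:
  Seq1 vs Seq2: 5
  Seq1 vs Seq3: 1
  Seq2 vs Seq3: 6
The smallest is 1 mismatch, between Seq1 and Seq3; p = 1/13 = 0.077.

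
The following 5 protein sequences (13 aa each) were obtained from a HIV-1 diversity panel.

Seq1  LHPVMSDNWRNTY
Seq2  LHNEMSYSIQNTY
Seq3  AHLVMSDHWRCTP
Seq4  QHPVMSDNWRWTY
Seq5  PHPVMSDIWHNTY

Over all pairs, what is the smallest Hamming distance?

2

Pairwise Hamming distances:
  Seq1 vs Seq2: 6
  Seq1 vs Seq3: 5
  Seq1 vs Seq4: 2
  Seq1 vs Seq5: 3
  Seq2 vs Seq3: 9
  Seq2 vs Seq4: 8
  Seq2 vs Seq5: 7
  Seq3 vs Seq4: 5
  Seq3 vs Seq5: 6
  Seq4 vs Seq5: 4
The smallest is 2, between Seq1 and Seq4.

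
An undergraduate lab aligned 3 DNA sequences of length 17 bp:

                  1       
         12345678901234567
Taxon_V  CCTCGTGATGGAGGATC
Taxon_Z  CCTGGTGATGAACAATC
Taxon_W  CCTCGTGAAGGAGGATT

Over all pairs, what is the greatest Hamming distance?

6

Pairwise Hamming distances:
  Taxon_V vs Taxon_Z: 4
  Taxon_V vs Taxon_W: 2
  Taxon_Z vs Taxon_W: 6
The largest is 6, between Taxon_Z and Taxon_W.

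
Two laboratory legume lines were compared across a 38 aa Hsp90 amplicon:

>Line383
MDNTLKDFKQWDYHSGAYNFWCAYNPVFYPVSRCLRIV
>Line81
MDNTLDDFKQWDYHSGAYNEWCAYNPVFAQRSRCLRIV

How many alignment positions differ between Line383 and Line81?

The sequences differ at positions 6 (K/D), 20 (F/E), 29 (Y/A), 30 (P/Q), 31 (V/R).
That gives 5 mismatches out of 38 aligned sites, so the Hamming distance is 5.

5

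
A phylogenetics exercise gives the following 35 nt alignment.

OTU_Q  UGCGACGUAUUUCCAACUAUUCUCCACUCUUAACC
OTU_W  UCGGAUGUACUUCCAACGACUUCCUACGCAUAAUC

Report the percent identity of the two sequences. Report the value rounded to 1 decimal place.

Differing sites — 2:G/C; 3:C/G; 6:C/U; 10:U/C; 18:U/G; 20:U/C; 22:C/U; 23:U/C; 25:C/U; 28:U/G; 30:U/A; 34:C/U.
23 of the 35 sites match, so the percent identity is 23/35 × 100 = 65.7%.

65.7%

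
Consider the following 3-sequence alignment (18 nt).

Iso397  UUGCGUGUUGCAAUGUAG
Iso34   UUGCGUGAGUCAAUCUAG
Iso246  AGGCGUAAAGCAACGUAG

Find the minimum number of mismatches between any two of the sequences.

4

Pairwise Hamming distances:
  Iso397 vs Iso34: 4
  Iso397 vs Iso246: 6
  Iso34 vs Iso246: 7
The smallest is 4, between Iso397 and Iso34.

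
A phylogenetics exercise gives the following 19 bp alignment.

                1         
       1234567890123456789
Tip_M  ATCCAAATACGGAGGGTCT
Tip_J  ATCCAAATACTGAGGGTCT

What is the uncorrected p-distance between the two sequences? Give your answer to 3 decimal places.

0.053

A single mismatch occurs at site 11 (G→T).
There are 1 differences over 19 sites, so p = 1/19 = 0.053.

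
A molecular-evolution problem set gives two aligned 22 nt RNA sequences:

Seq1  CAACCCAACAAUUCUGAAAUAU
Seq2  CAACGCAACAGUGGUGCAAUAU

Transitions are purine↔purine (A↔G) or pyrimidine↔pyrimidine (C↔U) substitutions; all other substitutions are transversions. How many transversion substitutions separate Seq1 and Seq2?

4

The sequences differ at positions 5 (C/G, transversion), 11 (A/G, transition), 13 (U/G, transversion), 14 (C/G, transversion), 17 (A/C, transversion).
Of the 5 differences, 1 transition and 4 transversions, so the answer is 4.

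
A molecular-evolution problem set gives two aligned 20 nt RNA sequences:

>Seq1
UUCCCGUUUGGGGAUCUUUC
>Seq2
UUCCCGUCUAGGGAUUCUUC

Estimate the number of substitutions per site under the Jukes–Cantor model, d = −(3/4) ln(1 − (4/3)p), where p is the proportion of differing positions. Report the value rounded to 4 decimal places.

Mismatches occur at site 8 (U/C), site 10 (G/A), site 16 (C/U), site 17 (U/C).
p = 4/20 = 0.200000.
d = −0.75 · ln(1 − (4/3)·0.200000) = −0.75 · ln(0.733333) = −0.75 · (-0.310155) = 0.2326.

0.2326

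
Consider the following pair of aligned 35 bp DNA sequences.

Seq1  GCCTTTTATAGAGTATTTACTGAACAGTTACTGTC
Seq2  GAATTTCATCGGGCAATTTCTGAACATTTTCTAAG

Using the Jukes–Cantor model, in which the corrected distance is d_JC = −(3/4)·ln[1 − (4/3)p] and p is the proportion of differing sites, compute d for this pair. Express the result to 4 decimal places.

0.5128

The sequences differ at positions 2 (C/A), 3 (C/A), 7 (T/C), 10 (A/C), 12 (A/G), 14 (T/C), 16 (T/A), 19 (A/T), 27 (G/T), 30 (A/T), 33 (G/A), 34 (T/A), 35 (C/G).
p = 13/35 = 0.371429.
d = −0.75 · ln(1 − (4/3)·0.371429) = −0.75 · ln(0.504761) = −0.75 · (-0.683670) = 0.5128.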